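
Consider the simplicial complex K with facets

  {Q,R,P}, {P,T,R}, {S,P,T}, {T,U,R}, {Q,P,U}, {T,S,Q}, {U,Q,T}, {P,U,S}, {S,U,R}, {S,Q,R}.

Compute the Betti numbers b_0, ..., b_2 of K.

Take the total order P < Q < R < S < T < U on the vertex set. Then K (dimension 2) consists of the simplices:

  0-simplices (6): P, Q, R, S, T, U
  1-simplices (15): PQ, PR, PS, PT, PU, QR, QS, QT, QU, RS, RT, RU, ST, SU, TU
  2-simplices (10): PQR, PQU, PRT, PST, PSU, QRS, QST, QTU, RSU, RTU

giving chain groups C_0 ≅ Z^6, C_1 ≅ Z^15, C_2 ≅ Z^10.

The boundary map ∂_1: C_1 → C_0 maps an edge to its endpoints' difference, ∂[p,q] = q − p. For instance
  ∂ST = T − S.
As a 6×15 matrix over Z this has rank 5, with invariant factors (1,1,1,1,1).

∂_2: C_2 → C_1 maps a triangle to the signed sum of its edges. For instance
  ∂PRT = RT − PT + PR,
  ∂PQR = QR − PR + PQ.
The 15×10 boundary matrix has rank 10 and Smith normal form diag(1,1,1,1,1,1,1,1,1,2).

Now H_k = ker ∂_k / im ∂_{k+1}, so:

  H_0: rank C_0 − rank ∂_1 = 6 − 5 = 1, and the invariant factors of ∂_1 are all 1, so H_0 = Z.
  H_1: rank ker ∂_1 − rank ∂_2 = (15 − 5) − 10 = 0, and ∂_2 has invariant factor 2 > 1, so H_1 = Z_2.
  H_2: rank ker ∂_2 − rank ∂_3 = (10 − 10) − 0 = 0, and there is no ∂_3, so H_2 = 0.

Hence the Betti numbers are b_0 = 1, b_1 = 0, b_2 = 0.

b_0 = 1, b_1 = 0, b_2 = 0.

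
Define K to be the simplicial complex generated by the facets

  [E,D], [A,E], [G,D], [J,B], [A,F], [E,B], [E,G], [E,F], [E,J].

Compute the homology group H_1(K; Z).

Order the vertices as A < B < D < E < F < G < J. Listing each simplex with vertices in this order, K has dimension 1 with simplices:

  0-simplices (7): A, B, D, E, F, G, J
  1-simplices (9): AE, AF, BE, BJ, DE, DG, EF, EG, EJ

so the chain groups are C_0 ≅ Z^7, C_1 ≅ Z^9.

The boundary map ∂_1: C_1 → C_0 is given by ∂[p,q] = [q] − [p].
As a 7×9 matrix over Z this has rank 6, with invariant factors (1,1,1,1,1,1).

Computing H_k = (kernel of ∂_k) / (image of ∂_{k+1}):

  H_1: rank ker ∂_1 − rank ∂_2 = (9 − 6) − 0 = 3, and there is no ∂_2, so H_1 = Z^3.

H_1 ≅ Z^3.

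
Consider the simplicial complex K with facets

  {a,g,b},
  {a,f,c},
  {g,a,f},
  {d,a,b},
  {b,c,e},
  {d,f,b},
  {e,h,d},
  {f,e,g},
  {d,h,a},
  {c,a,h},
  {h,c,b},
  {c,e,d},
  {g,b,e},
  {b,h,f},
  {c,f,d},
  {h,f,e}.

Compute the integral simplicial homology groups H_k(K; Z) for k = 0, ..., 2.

Fix the vertex order a < b < c < d < e < f < g < h and write every simplex with vertices in increasing order. Then dim K = 2 and the simplices of K are:

  0-simplices (8): a, b, c, d, e, f, g, h
  1-simplices (24): ab, ac, ad, af, ag, ah, bc, bd, be, bf, bg, bh, cd, ce, cf, ch, de, df, dh, ef, eg, eh, fg, fh
  2-simplices (16): abd, abg, acf, ach, adh, afg, bce, bch, bdf, beg, bfh, cde, cdf, deh, efg, efh

so the chain groups are C_0 ≅ Z^8, C_1 ≅ Z^24, C_2 ≅ Z^16.

∂_1: C_1 → C_0 is given by ∂[p,q] = [q] − [p]. For instance
  ∂be = e − b.
The 8×24 boundary matrix has rank 7 and Smith normal form diag(1,1,1,1,1,1,1).

The boundary map ∂_2: C_2 → C_1 maps a triangle to the signed sum of its edges. For instance
  ∂cde = de − ce + cd,
  ∂abg = bg − ag + ab.
The 24×16 boundary matrix has rank 15 and Smith normal form diag(1,1,1,1,1,1,1,1,1,1,1,1,1,1,1).

From H_k ≅ ker(∂_k) / im(∂_{k+1}) we obtain:

  H_0: rank C_0 − rank ∂_1 = 8 − 7 = 1, and the invariant factors of ∂_1 are all 1, so H_0 ≅ Z.
  H_1: rank ker ∂_1 − rank ∂_2 = (24 − 7) − 15 = 2, and the invariant factors of ∂_2 are all 1, so H_1 ≅ Z^2.
  H_2: rank ker ∂_2 − rank ∂_3 = (16 − 15) − 0 = 1, and there is no ∂_3, so H_2 ≅ Z.

H_0 = Z,  H_1 = Z^2,  H_2 = Z.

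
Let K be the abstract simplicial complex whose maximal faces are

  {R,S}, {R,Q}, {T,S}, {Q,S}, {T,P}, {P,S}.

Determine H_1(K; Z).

Fix the vertex order P < Q < R < S < T and write every simplex with vertices in increasing order. Then dim K = 1 and the simplices of K are:

  0-simplices (5): P, Q, R, S, T
  1-simplices (6): PS, PT, QR, QS, RS, ST

giving chain groups C_0 ≅ Z^5, C_1 ≅ Z^6.

∂_1: C_1 → C_0 is given by ∂[p,q] = [q] − [p].
The resulting 5×6 matrix has rank 4, and its Smith normal form has invariant factors (1,1,1,1).

Computing H_k = (kernel of ∂_k) / (image of ∂_{k+1}):

  H_1: rank ker ∂_1 − rank ∂_2 = (6 − 4) − 0 = 2, and there is no ∂_2, so H_1 ≅ Z^2.

H_1 ≅ Z^2.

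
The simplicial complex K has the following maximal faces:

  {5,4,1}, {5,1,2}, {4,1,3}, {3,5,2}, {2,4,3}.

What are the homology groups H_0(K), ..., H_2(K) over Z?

H_0 = Z,  H_1 = Z,  H_2 = 0.

We work with the vertex ordering 1 < 2 < 3 < 4 < 5. The simplices of K, each written with vertices in increasing order, are:

  0-simplices (5): [1], [2], [3], [4], [5]
  1-simplices (10): [1,2], [1,3], [1,4], [1,5], [2,3], [2,4], [2,5], [3,4], [3,5], [4,5]
  2-simplices (5): [1,2,5], [1,3,4], [1,4,5], [2,3,4], [2,3,5]

so the chain groups are C_0 ≅ Z^5, C_1 ≅ Z^10, C_2 ≅ Z^5.

Boundary ∂_1: C_1 → C_0 maps an edge to its endpoints' difference, ∂[p,q] = q − p. For instance
  ∂[2,5] = [5] − [2].
The resulting 5×10 matrix has rank 4, and its Smith normal form has invariant factors (1,1,1,1).

∂_2: C_2 → C_1 maps a triangle to the signed sum of its edges. For instance
  ∂[2,3,5] = [3,5] − [2,5] + [2,3],
  ∂[2,3,4] = [3,4] − [2,4] + [2,3].
As a 10×5 matrix over Z this has rank 5, with invariant factors (1,1,1,1,1).

Now H_k = ker ∂_k / im ∂_{k+1}, so:

  H_0: rank C_0 − rank ∂_1 = 5 − 4 = 1, and the invariant factors of ∂_1 are all 1, so H_0 ≅ Z.
  H_1: rank ker ∂_1 − rank ∂_2 = (10 − 4) − 5 = 1, and the invariant factors of ∂_2 are all 1, so H_1 ≅ Z.
  H_2: rank ker ∂_2 − rank ∂_3 = (5 − 5) − 0 = 0, and there is no ∂_3, so H_2 ≅ 0.

As a check, the Euler characteristic is 5 − 10 + 5 = 0, which agrees with 1 − 1 + 0 = 0.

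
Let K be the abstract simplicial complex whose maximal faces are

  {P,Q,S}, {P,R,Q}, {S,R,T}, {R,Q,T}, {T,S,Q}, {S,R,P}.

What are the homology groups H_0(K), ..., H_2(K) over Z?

Fix the vertex order P < Q < R < S < T and write every simplex with vertices in increasing order. Then dim K = 2 and the simplices of K are:

  0-simplices (5): P, Q, R, S, T
  1-simplices (9): PQ, PR, PS, QR, QS, QT, RS, RT, ST
  2-simplices (6): PQR, PQS, PRS, QRT, QST, RST

Hence C_0 ≅ Z^5, C_1 ≅ Z^9, C_2 ≅ Z^6.

The boundary map ∂_1: C_1 → C_0 is given by ∂[p,q] = [q] − [p]. For instance
  ∂QR = R − Q.
The resulting 5×9 matrix has rank 4, and its Smith normal form has invariant factors (1,1,1,1).

∂_2: C_2 → C_1 acts by ∂[p,q,r] = [q,r] − [p,r] + [p,q]. For instance
  ∂RST = ST − RT + RS,
  ∂PQR = QR − PR + PQ.
This gives a 9×6 integer matrix of rank 5; reducing to Smith normal form yields diagonal entries (1,1,1,1,1).

From H_k ≅ ker(∂_k) / im(∂_{k+1}) we obtain:

  H_0: rank C_0 − rank ∂_1 = 5 − 4 = 1, and the invariant factors of ∂_1 are all 1, so H_0 ≅ Z.
  H_1: rank ker ∂_1 − rank ∂_2 = (9 − 4) − 5 = 0, and the invariant factors of ∂_2 are all 1, so H_1 ≅ 0.
  H_2: rank ker ∂_2 − rank ∂_3 = (6 − 5) − 0 = 1, and there is no ∂_3, so H_2 ≅ Z.

H_0 = Z,  H_1 = 0,  H_2 = Z.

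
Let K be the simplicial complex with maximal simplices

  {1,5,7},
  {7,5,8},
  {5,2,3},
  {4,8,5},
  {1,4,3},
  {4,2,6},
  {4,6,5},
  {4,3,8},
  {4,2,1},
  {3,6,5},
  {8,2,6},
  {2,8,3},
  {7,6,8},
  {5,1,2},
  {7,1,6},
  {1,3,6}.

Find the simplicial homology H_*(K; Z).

H_0 ≅ Z,  H_1 ≅ Z^2,  H_2 ≅ Z.

Take the total order 1 < 2 < 3 < 4 < 5 < 6 < 7 < 8 on the vertex set. Then K (dimension 2) consists of the simplices:

  0-simplices (8): [1], [2], [3], [4], [5], [6], [7], [8]
  1-simplices (24): (24 of them)
  2-simplices (16): [1,2,4], [1,2,5], [1,3,4], [1,3,6], [1,5,7], [1,6,7], [2,3,5], [2,3,8], [2,4,6], [2,6,8], [3,4,8], [3,5,6], [4,5,6], [4,5,8], [5,7,8], [6,7,8]

Hence C_0 ≅ Z^8, C_1 ≅ Z^24, C_2 ≅ Z^16.

Boundary ∂_1: C_1 → C_0 maps an edge to its endpoints' difference, ∂[p,q] = q − p. For instance
  ∂[2,5] = [5] − [2].
The 8×24 boundary matrix has rank 7 and Smith normal form diag(1,1,1,1,1,1,1).

Boundary ∂_2: C_2 → C_1 maps a triangle to the signed sum of its edges. For instance
  ∂[1,2,4] = [2,4] − [1,4] + [1,2],
  ∂[1,6,7] = [6,7] − [1,7] + [1,6].
The resulting 24×16 matrix has rank 15, and its Smith normal form has invariant factors (1,1,1,1,1,1,1,1,1,1,1,1,1,1,1).

Now H_k = ker ∂_k / im ∂_{k+1}, so:

  H_0: rank C_0 − rank ∂_1 = 8 − 7 = 1, and the invariant factors of ∂_1 are all 1, so H_0 ≅ Z.
  H_1: rank ker ∂_1 − rank ∂_2 = (24 − 7) − 15 = 2, and the invariant factors of ∂_2 are all 1, so H_1 ≅ Z^2.
  H_2: rank ker ∂_2 − rank ∂_3 = (16 − 15) − 0 = 1, and there is no ∂_3, so H_2 ≅ Z.

As a check, the Euler characteristic is 8 − 24 + 16 = 0, which agrees with 1 − 2 + 1 = 0.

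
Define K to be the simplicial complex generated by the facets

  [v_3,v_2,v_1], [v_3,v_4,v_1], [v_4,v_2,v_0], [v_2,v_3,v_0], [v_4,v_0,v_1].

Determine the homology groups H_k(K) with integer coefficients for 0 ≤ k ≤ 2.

We work with the vertex ordering v_0 < v_1 < v_2 < v_3 < v_4. The simplices of K, each written with vertices in increasing order, are:

  0-simplices (5): [v_0], [v_1], [v_2], [v_3], [v_4]
  1-simplices (10): [v_0,v_1], [v_0,v_2], [v_0,v_3], [v_0,v_4], [v_1,v_2], [v_1,v_3], [v_1,v_4], [v_2,v_3], [v_2,v_4], [v_3,v_4]
  2-simplices (5): [v_0,v_1,v_4], [v_0,v_2,v_3], [v_0,v_2,v_4], [v_1,v_2,v_3], [v_1,v_3,v_4]

giving chain groups C_0 ≅ Z^5, C_1 ≅ Z^10, C_2 ≅ Z^5.

Boundary ∂_1: C_1 → C_0 sends each edge [p,q] (with p < q) to q − p.
This gives a 5×10 integer matrix of rank 4; reducing to Smith normal form yields diagonal entries (1,1,1,1).

Boundary ∂_2: C_2 → C_1 maps a triangle to the signed sum of its edges. For instance
  ∂[v_1,v_2,v_3] = [v_2,v_3] − [v_1,v_3] + [v_1,v_2],
  ∂[v_0,v_1,v_4] = [v_1,v_4] − [v_0,v_4] + [v_0,v_1].
As a 10×5 matrix over Z this has rank 5, with invariant factors (1,1,1,1,1).

Reading off H_k = ker ∂_k / im ∂_{k+1}:

  H_0: rank C_0 − rank ∂_1 = 5 − 4 = 1, and the invariant factors of ∂_1 are all 1, so H_0 = Z.
  H_1: rank ker ∂_1 − rank ∂_2 = (10 − 4) − 5 = 1, and the invariant factors of ∂_2 are all 1, so H_1 = Z.
  H_2: rank ker ∂_2 − rank ∂_3 = (5 − 5) − 0 = 0, and there is no ∂_3, so H_2 = 0.

As a check, the Euler characteristic is 5 − 10 + 5 = 0, which agrees with 1 − 1 + 0 = 0.

H_0 = Z,  H_1 = Z,  H_2 = 0.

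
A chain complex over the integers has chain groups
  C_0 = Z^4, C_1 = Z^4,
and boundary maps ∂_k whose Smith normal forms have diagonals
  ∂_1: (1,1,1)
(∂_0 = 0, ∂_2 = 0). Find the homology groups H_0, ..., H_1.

H_0: b_0 = 4 − 0 − 3 = 1; torsion from ∂_1 factors > 1: none. So H_0 = Z.
H_1: b_1 = 4 − 3 − 0 = 1; torsion from ∂_2 factors > 1: none. So H_1 = Z.

H_0 = Z,  H_1 = Z.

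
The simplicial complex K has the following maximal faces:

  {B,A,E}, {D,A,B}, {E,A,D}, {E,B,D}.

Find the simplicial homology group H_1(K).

Fix the vertex order A < B < D < E and write every simplex with vertices in increasing order. Then dim K = 2 and the simplices of K are:

  0-simplices (4): A, B, D, E
  1-simplices (6): AB, AD, AE, BD, BE, DE
  2-simplices (4): ABD, ABE, ADE, BDE

giving chain groups C_0 ≅ Z^4, C_1 ≅ Z^6, C_2 ≅ Z^4.

∂_1: C_1 → C_0 maps an edge to its endpoints' difference, ∂[p,q] = q − p. For instance
  ∂BE = E − B.
This gives a 4×6 integer matrix of rank 3; reducing to Smith normal form yields diagonal entries (1,1,1).

The boundary map ∂_2: C_2 → C_1 sends each 2-simplex [p,q,r] to [q,r] − [p,r] + [p,q]. For instance
  ∂ADE = DE − AE + AD,
  ∂BDE = DE − BE + BD.
As a 6×4 matrix over Z this has rank 3, with invariant factors (1,1,1).

Reading off H_k = ker ∂_k / im ∂_{k+1}:

  H_1: rank ker ∂_1 − rank ∂_2 = (6 − 3) − 3 = 0, and the invariant factors of ∂_2 are all 1, so H_1 = 0.

H_1 = 0.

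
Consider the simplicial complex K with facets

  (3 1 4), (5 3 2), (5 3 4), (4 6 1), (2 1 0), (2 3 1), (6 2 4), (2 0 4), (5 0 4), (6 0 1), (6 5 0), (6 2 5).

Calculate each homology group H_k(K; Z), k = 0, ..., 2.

H_0 = Z,  H_1 = Z/2Z,  H_2 = 0.

K has 7 vertices, 18 edges, 12 triangles.
rank ∂_0 = 0, rank ∂_1 = 6 ⇒ b_0 = 7 − 0 − 6 = 1; all invariant factors of ∂_1 are 1 so no torsion. So H_0 ≅ Z.
rank ∂_1 = 6, rank ∂_2 = 12 ⇒ b_1 = 18 − 6 − 12 = 0; ∂_2 has invariant factor(s) [2] giving torsion. So H_1 ≅ Z/2Z.
rank ∂_2 = 12, rank ∂_3 = 0 ⇒ b_2 = 12 − 12 − 0 = 0. So H_2 ≅ 0.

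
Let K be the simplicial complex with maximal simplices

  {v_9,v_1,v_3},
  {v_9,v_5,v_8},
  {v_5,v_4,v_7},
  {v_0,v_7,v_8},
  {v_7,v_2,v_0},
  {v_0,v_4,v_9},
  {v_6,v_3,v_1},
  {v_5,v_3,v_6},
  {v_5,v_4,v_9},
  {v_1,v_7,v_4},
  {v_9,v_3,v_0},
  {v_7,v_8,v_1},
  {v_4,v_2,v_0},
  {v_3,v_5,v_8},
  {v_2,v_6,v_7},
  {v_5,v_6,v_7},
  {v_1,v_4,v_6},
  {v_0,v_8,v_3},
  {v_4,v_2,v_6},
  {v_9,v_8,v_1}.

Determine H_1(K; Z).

H_1 ≅ Z ⊕ Z/2Z.

Fix the vertex order v_0 < v_1 < v_2 < v_3 < v_4 < v_5 < v_6 < v_7 < v_8 < v_9 and write every simplex with vertices in increasing order. Then dim K = 2 and the simplices of K are:

  0-simplices (10): [v_0], [v_1], [v_2], [v_3], [v_4], [v_5], [v_6], [v_7], [v_8], [v_9]
  1-simplices (30): (30 of them)
  2-simplices (20): (20 of them)

Hence C_0 ≅ Z^10, C_1 ≅ Z^30, C_2 ≅ Z^20.

∂_1: C_1 → C_0 maps an edge to its endpoints' difference, ∂[p,q] = q − p. For instance
  ∂[v_3,v_9] = [v_9] − [v_3].
As a 10×30 matrix over Z this has rank 9, with invariant factors (1,1,1,1,1,1,1,1,1).

The boundary map ∂_2: C_2 → C_1 sends each 2-simplex [p,q,r] to [q,r] − [p,r] + [p,q]. For instance
  ∂[v_4,v_5,v_7] = [v_5,v_7] − [v_4,v_7] + [v_4,v_5],
  ∂[v_1,v_7,v_8] = [v_7,v_8] − [v_1,v_8] + [v_1,v_7].
The resulting 30×20 matrix has rank 20, and its Smith normal form has invariant factors (1,1,1,1,1,1,1,1,1,1,1,1,1,1,1,1,1,1,1,2).

Computing H_k = (kernel of ∂_k) / (image of ∂_{k+1}):

  H_1: rank ker ∂_1 − rank ∂_2 = (30 − 9) − 20 = 1, and ∂_2 has invariant factor 2 > 1, so H_1 ≅ Z ⊕ Z/2Z.

(K is a triangulation of the Klein bottle.)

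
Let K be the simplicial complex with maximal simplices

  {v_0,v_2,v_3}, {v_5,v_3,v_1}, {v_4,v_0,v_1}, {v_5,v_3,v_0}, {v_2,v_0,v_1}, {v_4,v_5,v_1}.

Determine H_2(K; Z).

H_2 ≅ 0.

K has 6 vertices, 12 edges, 6 triangles.
rank ∂_2 = 6, rank ∂_3 = 0 ⇒ b_2 = 6 − 6 − 0 = 0. So H_2 = 0.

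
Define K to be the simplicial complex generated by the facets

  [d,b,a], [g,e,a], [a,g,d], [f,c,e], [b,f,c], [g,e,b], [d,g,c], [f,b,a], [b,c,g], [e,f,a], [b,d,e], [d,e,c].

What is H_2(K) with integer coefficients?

H_2 = 0.

Take the total order a < b < c < d < e < f < g on the vertex set. Then K (dimension 2) consists of the simplices:

  0-simplices (7): a, b, c, d, e, f, g
  1-simplices (18): ab, ad, ae, af, ag, bc, bd, be, bf, bg, cd, ce, cf, cg, de, dg, ef, eg
  2-simplices (12): abd, abf, adg, aef, aeg, bcf, bcg, bde, beg, cde, cdg, cef

Hence C_0 ≅ Z^7, C_1 ≅ Z^18, C_2 ≅ Z^12.

Boundary ∂_1: C_1 → C_0 is given by ∂[p,q] = [q] − [p].
The resulting 7×18 matrix has rank 6, and its Smith normal form has invariant factors (1,1,1,1,1,1).

∂_2: C_2 → C_1 maps a triangle to the signed sum of its edges. For instance
  ∂bcf = cf − bf + bc,
  ∂aeg = eg − ag + ae.
The 18×12 boundary matrix has rank 12 and Smith normal form diag(1,1,1,1,1,1,1,1,1,1,1,2).

Computing H_k = (kernel of ∂_k) / (image of ∂_{k+1}):

  H_2: rank ker ∂_2 − rank ∂_3 = (12 − 12) − 0 = 0, and there is no ∂_3, so H_2 = 0.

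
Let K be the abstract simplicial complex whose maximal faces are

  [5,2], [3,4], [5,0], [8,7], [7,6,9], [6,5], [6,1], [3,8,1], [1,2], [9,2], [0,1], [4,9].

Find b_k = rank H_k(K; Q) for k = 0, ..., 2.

Fix the vertex order 0 < 1 < 2 < 3 < 4 < 5 < 6 < 7 < 8 < 9 and write every simplex with vertices in increasing order. Then dim K = 2 and the simplices of K are:

  0-simplices (10): [0], [1], [2], [3], [4], [5], [6], [7], [8], [9]
  1-simplices (16): [0,1], [0,5], [1,2], [1,3], [1,6], [1,8], [2,5], [2,9], [3,4], [3,8], [4,9], [5,6], [6,7], [6,9], [7,8], [7,9]
  2-simplices (2): [1,3,8], [6,7,9]

Hence C_0 ≅ Z^10, C_1 ≅ Z^16, C_2 ≅ Z^2.

∂_1: C_1 → C_0 is given by ∂[p,q] = [q] − [p].
The 10×16 boundary matrix has rank 9 and Smith normal form diag(1,1,1,1,1,1,1,1,1).

∂_2: C_2 → C_1 acts by ∂[p,q,r] = [q,r] − [p,r] + [p,q]. For instance
  ∂[1,3,8] = [3,8] − [1,8] + [1,3],
  ∂[6,7,9] = [7,9] − [6,9] + [6,7].
The resulting 16×2 matrix has rank 2, and its Smith normal form has invariant factors (1,1).

From H_k ≅ ker(∂_k) / im(∂_{k+1}) we obtain:

  H_0: rank C_0 − rank ∂_1 = 10 − 9 = 1, and the invariant factors of ∂_1 are all 1, so H_0 = Z.
  H_1: rank ker ∂_1 − rank ∂_2 = (16 − 9) − 2 = 5, and the invariant factors of ∂_2 are all 1, so H_1 = Z^5.
  H_2: rank ker ∂_2 − rank ∂_3 = (2 − 2) − 0 = 0, and there is no ∂_3, so H_2 = 0.

As a check, the Euler characteristic is 10 − 16 + 2 = -4, which agrees with 1 − 5 + 0 = -4.

Hence the Betti numbers are b_0 = 1, b_1 = 5, b_2 = 0.

b_0 = 1, b_1 = 5, b_2 = 0.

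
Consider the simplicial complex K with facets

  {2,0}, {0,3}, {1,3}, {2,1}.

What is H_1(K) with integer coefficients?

H_1 ≅ Z.

K has 4 vertices, 4 edges.
rank ∂_1 = 3, rank ∂_2 = 0 ⇒ b_1 = 4 − 3 − 0 = 1. So H_1 = Z.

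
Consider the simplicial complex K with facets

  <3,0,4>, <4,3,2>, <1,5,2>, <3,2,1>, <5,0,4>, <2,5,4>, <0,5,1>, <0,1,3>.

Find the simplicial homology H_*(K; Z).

K has 6 vertices, 12 edges, 8 triangles.
rank ∂_0 = 0, rank ∂_1 = 5 ⇒ b_0 = 6 − 0 − 5 = 1; all invariant factors of ∂_1 are 1 so no torsion. So H_0 = Z.
rank ∂_1 = 5, rank ∂_2 = 7 ⇒ b_1 = 12 − 5 − 7 = 0; all invariant factors of ∂_2 are 1 so no torsion. So H_1 = 0.
rank ∂_2 = 7, rank ∂_3 = 0 ⇒ b_2 = 8 − 7 − 0 = 1. So H_2 = Z.

H_0 ≅ Z,  H_1 = 0,  H_2 ≅ Z.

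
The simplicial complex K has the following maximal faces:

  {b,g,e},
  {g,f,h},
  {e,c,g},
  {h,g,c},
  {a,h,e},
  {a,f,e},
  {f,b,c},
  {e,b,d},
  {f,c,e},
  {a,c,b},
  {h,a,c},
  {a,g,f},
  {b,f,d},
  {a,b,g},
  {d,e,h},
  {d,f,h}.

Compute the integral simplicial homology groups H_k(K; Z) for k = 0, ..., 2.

H_0 = Z,  H_1 = Z^2,  H_2 = Z.

Fix the vertex order a < b < c < d < e < f < g < h and write every simplex with vertices in increasing order. Then dim K = 2 and the simplices of K are:

  0-simplices (8): a, b, c, d, e, f, g, h
  1-simplices (24): ab, ac, ae, af, ag, ah, bc, bd, be, bf, bg, ce, cf, cg, ch, de, df, dh, ef, eg, eh, fg, fh, gh
  2-simplices (16): abc, abg, ach, aef, aeh, afg, bcf, bde, bdf, beg, cef, ceg, cgh, deh, dfh, fgh

giving chain groups C_0 ≅ Z^8, C_1 ≅ Z^24, C_2 ≅ Z^16.

The boundary map ∂_1: C_1 → C_0 is given by ∂[p,q] = [q] − [p].
The 8×24 boundary matrix has rank 7 and Smith normal form diag(1,1,1,1,1,1,1).

The boundary map ∂_2: C_2 → C_1 maps a triangle to the signed sum of its edges. For instance
  ∂cgh = gh − ch + cg,
  ∂abg = bg − ag + ab.
The resulting 24×16 matrix has rank 15, and its Smith normal form has invariant factors (1,1,1,1,1,1,1,1,1,1,1,1,1,1,1).

From H_k ≅ ker(∂_k) / im(∂_{k+1}) we obtain:

  H_0: rank C_0 − rank ∂_1 = 8 − 7 = 1, and the invariant factors of ∂_1 are all 1, so H_0 ≅ Z.
  H_1: rank ker ∂_1 − rank ∂_2 = (24 − 7) − 15 = 2, and the invariant factors of ∂_2 are all 1, so H_1 ≅ Z^2.
  H_2: rank ker ∂_2 − rank ∂_3 = (16 − 15) − 0 = 1, and there is no ∂_3, so H_2 ≅ Z.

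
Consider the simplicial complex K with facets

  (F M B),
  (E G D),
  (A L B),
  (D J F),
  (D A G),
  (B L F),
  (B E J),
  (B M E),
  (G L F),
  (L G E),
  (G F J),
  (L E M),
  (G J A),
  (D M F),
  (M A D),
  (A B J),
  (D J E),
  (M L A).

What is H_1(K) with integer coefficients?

Fix the vertex order A < B < D < E < F < G < J < L < M and write every simplex with vertices in increasing order. Then dim K = 2 and the simplices of K are:

  0-simplices (9): A, B, D, E, F, G, J, L, M
  1-simplices (27): AB, AD, AG, AJ, AL, AM, BE, BF, BJ, BL, BM, DE, DF, DG, DJ, DM, EG, EJ, EL, EM, FG, FJ, FL, FM, GJ, GL, LM
  2-simplices (18): ABJ, ABL, ADG, ADM, AGJ, ALM, BEJ, BEM, BFL, BFM, DEG, DEJ, DFJ, DFM, EGL, ELM, FGJ, FGL

Hence C_0 ≅ Z^9, C_1 ≅ Z^27, C_2 ≅ Z^18.

The boundary map ∂_1: C_1 → C_0 is given by ∂[p,q] = [q] − [p]. For instance
  ∂AM = M − A.
The resulting 9×27 matrix has rank 8, and its Smith normal form has invariant factors (1,1,1,1,1,1,1,1).

The boundary map ∂_2: C_2 → C_1 maps a triangle to the signed sum of its edges. For instance
  ∂DEJ = EJ − DJ + DE,
  ∂ADM = DM − AM + AD.
The resulting 27×18 matrix has rank 18, and its Smith normal form has invariant factors (1,1,1,1,1,1,1,1,1,1,1,1,1,1,1,1,1,2).

Computing H_k = (kernel of ∂_k) / (image of ∂_{k+1}):

  H_1: rank ker ∂_1 − rank ∂_2 = (27 − 8) − 18 = 1, and ∂_2 has invariant factor 2 > 1, so H_1 ≅ Z ⊕ Z/2.

H_1 = Z ⊕ Z/2.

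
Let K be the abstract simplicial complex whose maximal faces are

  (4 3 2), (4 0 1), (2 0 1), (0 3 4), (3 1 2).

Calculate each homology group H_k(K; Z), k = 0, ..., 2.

H_0 ≅ Z,  H_1 ≅ Z,  H_2 = 0.

Fix the vertex order 0 < 1 < 2 < 3 < 4 and write every simplex with vertices in increasing order. Then dim K = 2 and the simplices of K are:

  0-simplices (5): [0], [1], [2], [3], [4]
  1-simplices (10): [0,1], [0,2], [0,3], [0,4], [1,2], [1,3], [1,4], [2,3], [2,4], [3,4]
  2-simplices (5): [0,1,2], [0,1,4], [0,3,4], [1,2,3], [2,3,4]

giving chain groups C_0 ≅ Z^5, C_1 ≅ Z^10, C_2 ≅ Z^5.

The boundary map ∂_1: C_1 → C_0 maps an edge to its endpoints' difference, ∂[p,q] = q − p.
The 5×10 boundary matrix has rank 4 and Smith normal form diag(1,1,1,1).

The boundary map ∂_2: C_2 → C_1 sends each 2-simplex [p,q,r] to [q,r] − [p,r] + [p,q]. For instance
  ∂[0,1,2] = [1,2] − [0,2] + [0,1],
  ∂[1,2,3] = [2,3] − [1,3] + [1,2].
This gives a 10×5 integer matrix of rank 5; reducing to Smith normal form yields diagonal entries (1,1,1,1,1).

Reading off H_k = ker ∂_k / im ∂_{k+1}:

  H_0: rank C_0 − rank ∂_1 = 5 − 4 = 1, and the invariant factors of ∂_1 are all 1, so H_0 ≅ Z.
  H_1: rank ker ∂_1 − rank ∂_2 = (10 − 4) − 5 = 1, and the invariant factors of ∂_2 are all 1, so H_1 ≅ Z.
  H_2: rank ker ∂_2 − rank ∂_3 = (5 − 5) − 0 = 0, and there is no ∂_3, so H_2 ≅ 0.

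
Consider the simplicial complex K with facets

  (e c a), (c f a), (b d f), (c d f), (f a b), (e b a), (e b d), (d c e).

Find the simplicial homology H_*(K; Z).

H_0 ≅ Z,  H_1 = 0,  H_2 ≅ Z.

Order the vertices as a < b < c < d < e < f. Listing each simplex with vertices in this order, K has dimension 2 with simplices:

  0-simplices (6): a, b, c, d, e, f
  1-simplices (12): ab, ac, ae, af, bd, be, bf, cd, ce, cf, de, df
  2-simplices (8): abe, abf, ace, acf, bde, bdf, cde, cdf

Hence C_0 ≅ Z^6, C_1 ≅ Z^12, C_2 ≅ Z^8.

Boundary ∂_1: C_1 → C_0 is given by ∂[p,q] = [q] − [p]. For instance
  ∂bd = d − b.
The resulting 6×12 matrix has rank 5, and its Smith normal form has invariant factors (1,1,1,1,1).

The boundary map ∂_2: C_2 → C_1 sends each 2-simplex [p,q,r] to [q,r] − [p,r] + [p,q]. For instance
  ∂cde = de − ce + cd,
  ∂abe = be − ae + ab.
The resulting 12×8 matrix has rank 7, and its Smith normal form has invariant factors (1,1,1,1,1,1,1).

Now H_k = ker ∂_k / im ∂_{k+1}, so:

  H_0: rank C_0 − rank ∂_1 = 6 − 5 = 1, and the invariant factors of ∂_1 are all 1, so H_0 ≅ Z.
  H_1: rank ker ∂_1 − rank ∂_2 = (12 − 5) − 7 = 0, and the invariant factors of ∂_2 are all 1, so H_1 ≅ 0.
  H_2: rank ker ∂_2 − rank ∂_3 = (8 − 7) − 0 = 1, and there is no ∂_3, so H_2 ≅ Z.

As a check, the Euler characteristic is 6 − 12 + 8 = 2, which agrees with 1 − 0 + 1 = 2.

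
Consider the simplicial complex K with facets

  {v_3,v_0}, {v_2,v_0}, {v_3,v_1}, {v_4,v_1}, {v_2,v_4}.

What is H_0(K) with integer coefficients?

H_0 = Z.

Order the vertices as v_0 < v_1 < v_2 < v_3 < v_4. Listing each simplex with vertices in this order, K has dimension 1 with simplices:

  0-simplices (5): [v_0], [v_1], [v_2], [v_3], [v_4]
  1-simplices (5): [v_0,v_2], [v_0,v_3], [v_1,v_3], [v_1,v_4], [v_2,v_4]

Hence C_0 ≅ Z^5, C_1 ≅ Z^5.

∂_1: C_1 → C_0 maps an edge to its endpoints' difference, ∂[p,q] = q − p. For instance
  ∂[v_1,v_4] = [v_4] − [v_1].
The 5×5 boundary matrix has rank 4 and Smith normal form diag(1,1,1,1).

Reading off H_k = ker ∂_k / im ∂_{k+1}:

  H_0: rank C_0 − rank ∂_1 = 5 − 4 = 1, and the invariant factors of ∂_1 are all 1, so H_0 = Z.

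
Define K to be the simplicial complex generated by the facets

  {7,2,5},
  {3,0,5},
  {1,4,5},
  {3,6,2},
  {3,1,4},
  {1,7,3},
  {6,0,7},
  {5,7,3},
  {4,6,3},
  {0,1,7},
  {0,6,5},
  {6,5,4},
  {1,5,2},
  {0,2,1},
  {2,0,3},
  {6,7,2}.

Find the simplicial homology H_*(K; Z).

K has 8 vertices, 24 edges, 16 triangles.
rank ∂_0 = 0, rank ∂_1 = 7 ⇒ b_0 = 8 − 0 − 7 = 1; all invariant factors of ∂_1 are 1 so no torsion. So H_0 ≅ Z.
rank ∂_1 = 7, rank ∂_2 = 15 ⇒ b_1 = 24 − 7 − 15 = 2; all invariant factors of ∂_2 are 1 so no torsion. So H_1 ≅ Z^2.
rank ∂_2 = 15, rank ∂_3 = 0 ⇒ b_2 = 16 − 15 − 0 = 1. So H_2 ≅ Z.

H_0 ≅ Z,  H_1 ≅ Z^2,  H_2 ≅ Z.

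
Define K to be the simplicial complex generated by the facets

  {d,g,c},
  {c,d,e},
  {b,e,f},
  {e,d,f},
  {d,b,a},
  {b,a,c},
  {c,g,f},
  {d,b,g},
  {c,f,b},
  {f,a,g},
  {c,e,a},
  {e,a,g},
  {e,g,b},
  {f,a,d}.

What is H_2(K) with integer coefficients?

H_2 = Z.

We work with the vertex ordering a < b < c < d < e < f < g. The simplices of K, each written with vertices in increasing order, are:

  0-simplices (7): a, b, c, d, e, f, g
  1-simplices (21): ab, ac, ad, ae, af, ag, bc, bd, be, bf, bg, cd, ce, cf, cg, de, df, dg, ef, eg, fg
  2-simplices (14): abc, abd, ace, adf, aeg, afg, bcf, bdg, bef, beg, cde, cdg, cfg, def

so the chain groups are C_0 ≅ Z^7, C_1 ≅ Z^21, C_2 ≅ Z^14.

The boundary map ∂_1: C_1 → C_0 is given by ∂[p,q] = [q] − [p].
The 7×21 boundary matrix has rank 6 and Smith normal form diag(1,1,1,1,1,1).

The boundary map ∂_2: C_2 → C_1 acts by ∂[p,q,r] = [q,r] − [p,r] + [p,q]. For instance
  ∂abc = bc − ac + ab,
  ∂bcf = cf − bf + bc.
The 21×14 boundary matrix has rank 13 and Smith normal form diag(1,1,1,1,1,1,1,1,1,1,1,1,1).

Reading off H_k = ker ∂_k / im ∂_{k+1}:

  H_2: rank ker ∂_2 − rank ∂_3 = (14 − 13) − 0 = 1, and there is no ∂_3, so H_2 ≅ Z.

(K is a triangulation of the torus T^2.)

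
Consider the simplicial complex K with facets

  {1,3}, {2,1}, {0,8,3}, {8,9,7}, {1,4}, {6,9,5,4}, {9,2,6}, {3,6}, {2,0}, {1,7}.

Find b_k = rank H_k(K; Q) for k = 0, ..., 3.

b_0 = 1, b_1 = 5, b_2 = 0, b_3 = 0.

K has 10 vertices, 20 edges, 7 triangles, 1 3-simplex.
rank ∂_0 = 0, rank ∂_1 = 9 ⇒ b_0 = 10 − 0 − 9 = 1; all invariant factors of ∂_1 are 1 so no torsion. So H_0 ≅ Z.
rank ∂_1 = 9, rank ∂_2 = 6 ⇒ b_1 = 20 − 9 − 6 = 5; all invariant factors of ∂_2 are 1 so no torsion. So H_1 ≅ Z^5.
rank ∂_2 = 6, rank ∂_3 = 1 ⇒ b_2 = 7 − 6 − 1 = 0; all invariant factors of ∂_3 are 1 so no torsion. So H_2 ≅ 0.
rank ∂_3 = 1, rank ∂_4 = 0 ⇒ b_3 = 1 − 1 − 0 = 0. So H_3 ≅ 0.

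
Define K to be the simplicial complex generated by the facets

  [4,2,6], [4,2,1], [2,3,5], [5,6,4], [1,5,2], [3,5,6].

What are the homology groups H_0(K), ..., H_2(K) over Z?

H_0 ≅ Z,  H_1 ≅ Z,  H_2 = 0.

We work with the vertex ordering 1 < 2 < 3 < 4 < 5 < 6. The simplices of K, each written with vertices in increasing order, are:

  0-simplices (6): [1], [2], [3], [4], [5], [6]
  1-simplices (12): [1,2], [1,4], [1,5], [2,3], [2,4], [2,5], [2,6], [3,5], [3,6], [4,5], [4,6], [5,6]
  2-simplices (6): [1,2,4], [1,2,5], [2,3,5], [2,4,6], [3,5,6], [4,5,6]

giving chain groups C_0 ≅ Z^6, C_1 ≅ Z^12, C_2 ≅ Z^6.

The boundary map ∂_1: C_1 → C_0 is given by ∂[p,q] = [q] − [p].
This gives a 6×12 integer matrix of rank 5; reducing to Smith normal form yields diagonal entries (1,1,1,1,1).

∂_2: C_2 → C_1 acts by ∂[p,q,r] = [q,r] − [p,r] + [p,q]. For instance
  ∂[2,3,5] = [3,5] − [2,5] + [2,3],
  ∂[3,5,6] = [5,6] − [3,6] + [3,5].
As a 12×6 matrix over Z this has rank 6, with invariant factors (1,1,1,1,1,1).

From H_k ≅ ker(∂_k) / im(∂_{k+1}) we obtain:

  H_0: rank C_0 − rank ∂_1 = 6 − 5 = 1, and the invariant factors of ∂_1 are all 1, so H_0 = Z.
  H_1: rank ker ∂_1 − rank ∂_2 = (12 − 5) − 6 = 1, and the invariant factors of ∂_2 are all 1, so H_1 = Z.
  H_2: rank ker ∂_2 − rank ∂_3 = (6 − 6) − 0 = 0, and there is no ∂_3, so H_2 = 0.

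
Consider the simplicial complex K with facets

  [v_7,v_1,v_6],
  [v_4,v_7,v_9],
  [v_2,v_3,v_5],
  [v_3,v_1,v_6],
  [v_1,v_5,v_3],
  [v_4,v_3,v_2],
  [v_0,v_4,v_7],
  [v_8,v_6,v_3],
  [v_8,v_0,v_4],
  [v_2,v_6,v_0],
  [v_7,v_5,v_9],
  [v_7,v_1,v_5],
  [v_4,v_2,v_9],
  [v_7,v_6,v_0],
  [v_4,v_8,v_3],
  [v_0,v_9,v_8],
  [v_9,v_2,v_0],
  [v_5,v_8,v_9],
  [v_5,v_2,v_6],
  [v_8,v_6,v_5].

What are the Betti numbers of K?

b_0 = 1, b_1 = 1, b_2 = 0.

Fix the vertex order v_0 < v_1 < v_2 < v_3 < v_4 < v_5 < v_6 < v_7 < v_8 < v_9 and write every simplex with vertices in increasing order. Then dim K = 2 and the simplices of K are:

  0-simplices (10): [v_0], [v_1], [v_2], [v_3], [v_4], [v_5], [v_6], [v_7], [v_8], [v_9]
  1-simplices (30): (30 of them)
  2-simplices (20): (20 of them)

Hence C_0 ≅ Z^10, C_1 ≅ Z^30, C_2 ≅ Z^20.

The boundary map ∂_1: C_1 → C_0 is given by ∂[p,q] = [q] − [p]. For instance
  ∂[v_6,v_8] = [v_8] − [v_6].
The 10×30 boundary matrix has rank 9 and Smith normal form diag(1,1,1,1,1,1,1,1,1).

The boundary map ∂_2: C_2 → C_1 sends each 2-simplex [p,q,r] to [q,r] − [p,r] + [p,q]. For instance
  ∂[v_0,v_8,v_9] = [v_8,v_9] − [v_0,v_9] + [v_0,v_8],
  ∂[v_0,v_2,v_6] = [v_2,v_6] − [v_0,v_6] + [v_0,v_2].
This gives a 30×20 integer matrix of rank 20; reducing to Smith normal form yields diagonal entries (1,1,1,1,1,1,1,1,1,1,1,1,1,1,1,1,1,1,1,2).

Computing H_k = (kernel of ∂_k) / (image of ∂_{k+1}):

  H_0: rank C_0 − rank ∂_1 = 10 − 9 = 1, and the invariant factors of ∂_1 are all 1, so H_0 ≅ Z.
  H_1: rank ker ∂_1 − rank ∂_2 = (30 − 9) − 20 = 1, and ∂_2 has invariant factor 2 > 1, so H_1 ≅ Z ⊕ Z/2Z.
  H_2: rank ker ∂_2 − rank ∂_3 = (20 − 20) − 0 = 0, and there is no ∂_3, so H_2 ≅ 0.

As a check, the Euler characteristic is 10 − 30 + 20 = 0, which agrees with 1 − 1 + 0 = 0.
(K is a triangulation of the Klein bottle.)

Hence the Betti numbers are b_0 = 1, b_1 = 1, b_2 = 0.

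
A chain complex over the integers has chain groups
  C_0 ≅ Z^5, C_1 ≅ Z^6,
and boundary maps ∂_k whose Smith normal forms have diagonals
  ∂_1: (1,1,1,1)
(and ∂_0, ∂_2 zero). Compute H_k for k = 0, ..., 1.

H_0: b_0 = 5 − 0 − 4 = 1; torsion from ∂_1 factors > 1: none. So H_0 ≅ Z.
H_1: b_1 = 6 − 4 − 0 = 2; torsion from ∂_2 factors > 1: none. So H_1 ≅ Z^2.

H_0 ≅ Z,  H_1 ≅ Z^2.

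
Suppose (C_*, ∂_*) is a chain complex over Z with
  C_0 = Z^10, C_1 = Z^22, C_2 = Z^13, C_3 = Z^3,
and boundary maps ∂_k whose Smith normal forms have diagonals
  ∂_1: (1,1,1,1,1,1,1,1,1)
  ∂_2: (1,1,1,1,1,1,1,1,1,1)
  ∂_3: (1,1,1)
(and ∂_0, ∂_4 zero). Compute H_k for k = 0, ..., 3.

H_0 = Z,  H_1 = Z^3,  H_2 = 0,  H_3 = 0.

H_0: b_0 = 10 − 0 − 9 = 1; torsion from ∂_1 factors > 1: none. So H_0 = Z.
H_1: b_1 = 22 − 9 − 10 = 3; torsion from ∂_2 factors > 1: none. So H_1 = Z^3.
H_2: b_2 = 13 − 10 − 3 = 0; torsion from ∂_3 factors > 1: none. So H_2 = 0.
H_3: b_3 = 3 − 3 − 0 = 0; torsion from ∂_4 factors > 1: none. So H_3 = 0.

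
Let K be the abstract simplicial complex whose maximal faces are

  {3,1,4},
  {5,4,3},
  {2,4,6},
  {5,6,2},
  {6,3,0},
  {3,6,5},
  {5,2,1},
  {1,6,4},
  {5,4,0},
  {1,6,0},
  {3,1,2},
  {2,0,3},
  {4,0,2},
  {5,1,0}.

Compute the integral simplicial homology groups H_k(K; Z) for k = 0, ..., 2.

Take the total order 0 < 1 < 2 < 3 < 4 < 5 < 6 on the vertex set. Then K (dimension 2) consists of the simplices:

  0-simplices (7): [0], [1], [2], [3], [4], [5], [6]
  1-simplices (21): [0,1], [0,2], [0,3], [0,4], [0,5], [0,6], [1,2], [1,3], [1,4], [1,5], [1,6], [2,3], [2,4], [2,5], [2,6], [3,4], [3,5], [3,6], [4,5], [4,6], [5,6]
  2-simplices (14): [0,1,5], [0,1,6], [0,2,3], [0,2,4], [0,3,6], [0,4,5], [1,2,3], [1,2,5], [1,3,4], [1,4,6], [2,4,6], [2,5,6], [3,4,5], [3,5,6]

giving chain groups C_0 ≅ Z^7, C_1 ≅ Z^21, C_2 ≅ Z^14.

∂_1: C_1 → C_0 sends each edge [p,q] (with p < q) to q − p. For instance
  ∂[4,6] = [6] − [4].
This gives a 7×21 integer matrix of rank 6; reducing to Smith normal form yields diagonal entries (1,1,1,1,1,1).

∂_2: C_2 → C_1 acts by ∂[p,q,r] = [q,r] − [p,r] + [p,q]. For instance
  ∂[0,1,5] = [1,5] − [0,5] + [0,1],
  ∂[2,5,6] = [5,6] − [2,6] + [2,5].
The 21×14 boundary matrix has rank 13 and Smith normal form diag(1,1,1,1,1,1,1,1,1,1,1,1,1).

Now H_k = ker ∂_k / im ∂_{k+1}, so:

  H_0: rank C_0 − rank ∂_1 = 7 − 6 = 1, and the invariant factors of ∂_1 are all 1, so H_0 = Z.
  H_1: rank ker ∂_1 − rank ∂_2 = (21 − 6) − 13 = 2, and the invariant factors of ∂_2 are all 1, so H_1 = Z^2.
  H_2: rank ker ∂_2 − rank ∂_3 = (14 − 13) − 0 = 1, and there is no ∂_3, so H_2 = Z.

As a check, the Euler characteristic is 7 − 21 + 14 = 0, which agrees with 1 − 2 + 1 = 0.
(K is a triangulation of the torus T^2.)

H_0 ≅ Z,  H_1 ≅ Z^2,  H_2 ≅ Z.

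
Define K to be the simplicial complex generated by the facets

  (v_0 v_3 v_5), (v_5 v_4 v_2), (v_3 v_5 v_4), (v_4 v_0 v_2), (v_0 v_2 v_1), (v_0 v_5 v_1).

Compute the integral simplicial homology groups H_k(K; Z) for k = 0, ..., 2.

H_0 ≅ Z,  H_1 ≅ Z,  H_2 = 0.

We work with the vertex ordering v_0 < v_1 < v_2 < v_3 < v_4 < v_5. The simplices of K, each written with vertices in increasing order, are:

  0-simplices (6): [v_0], [v_1], [v_2], [v_3], [v_4], [v_5]
  1-simplices (12): [v_0,v_1], [v_0,v_2], [v_0,v_3], [v_0,v_4], [v_0,v_5], [v_1,v_2], [v_1,v_5], [v_2,v_4], [v_2,v_5], [v_3,v_4], [v_3,v_5], [v_4,v_5]
  2-simplices (6): [v_0,v_1,v_2], [v_0,v_1,v_5], [v_0,v_2,v_4], [v_0,v_3,v_5], [v_2,v_4,v_5], [v_3,v_4,v_5]

giving chain groups C_0 ≅ Z^6, C_1 ≅ Z^12, C_2 ≅ Z^6.

∂_1: C_1 → C_0 maps an edge to its endpoints' difference, ∂[p,q] = q − p.
The 6×12 boundary matrix has rank 5 and Smith normal form diag(1,1,1,1,1).

The boundary map ∂_2: C_2 → C_1 maps a triangle to the signed sum of its edges. For instance
  ∂[v_0,v_1,v_5] = [v_1,v_5] − [v_0,v_5] + [v_0,v_1],
  ∂[v_0,v_3,v_5] = [v_3,v_5] − [v_0,v_5] + [v_0,v_3].
The resulting 12×6 matrix has rank 6, and its Smith normal form has invariant factors (1,1,1,1,1,1).

Computing H_k = (kernel of ∂_k) / (image of ∂_{k+1}):

  H_0: rank C_0 − rank ∂_1 = 6 − 5 = 1, and the invariant factors of ∂_1 are all 1, so H_0 = Z.
  H_1: rank ker ∂_1 − rank ∂_2 = (12 − 5) − 6 = 1, and the invariant factors of ∂_2 are all 1, so H_1 = Z.
  H_2: rank ker ∂_2 − rank ∂_3 = (6 − 6) − 0 = 0, and there is no ∂_3, so H_2 = 0.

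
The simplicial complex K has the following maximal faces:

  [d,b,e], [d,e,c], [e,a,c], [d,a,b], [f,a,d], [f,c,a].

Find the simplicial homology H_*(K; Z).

H_0 = Z,  H_1 = Z,  H_2 = 0.

Order the vertices as a < b < c < d < e < f. Listing each simplex with vertices in this order, K has dimension 2 with simplices:

  0-simplices (6): a, b, c, d, e, f
  1-simplices (12): ab, ac, ad, ae, af, bd, be, cd, ce, cf, de, df
  2-simplices (6): abd, ace, acf, adf, bde, cde

so the chain groups are C_0 ≅ Z^6, C_1 ≅ Z^12, C_2 ≅ Z^6.

Boundary ∂_1: C_1 → C_0 is given by ∂[p,q] = [q] − [p]. For instance
  ∂ce = e − c.
The resulting 6×12 matrix has rank 5, and its Smith normal form has invariant factors (1,1,1,1,1).

The boundary map ∂_2: C_2 → C_1 maps a triangle to the signed sum of its edges. For instance
  ∂bde = de − be + bd,
  ∂acf = cf − af + ac.
The 12×6 boundary matrix has rank 6 and Smith normal form diag(1,1,1,1,1,1).

Computing H_k = (kernel of ∂_k) / (image of ∂_{k+1}):

  H_0: rank C_0 − rank ∂_1 = 6 − 5 = 1, and the invariant factors of ∂_1 are all 1, so H_0 = Z.
  H_1: rank ker ∂_1 − rank ∂_2 = (12 − 5) − 6 = 1, and the invariant factors of ∂_2 are all 1, so H_1 = Z.
  H_2: rank ker ∂_2 − rank ∂_3 = (6 − 6) − 0 = 0, and there is no ∂_3, so H_2 = 0.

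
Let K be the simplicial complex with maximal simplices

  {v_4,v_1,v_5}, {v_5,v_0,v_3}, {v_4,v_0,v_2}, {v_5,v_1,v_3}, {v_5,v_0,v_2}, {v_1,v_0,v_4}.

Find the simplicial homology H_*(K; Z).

H_0 = Z,  H_1 = Z,  H_2 = 0.

Order the vertices as v_0 < v_1 < v_2 < v_3 < v_4 < v_5. Listing each simplex with vertices in this order, K has dimension 2 with simplices:

  0-simplices (6): [v_0], [v_1], [v_2], [v_3], [v_4], [v_5]
  1-simplices (12): [v_0,v_1], [v_0,v_2], [v_0,v_3], [v_0,v_4], [v_0,v_5], [v_1,v_3], [v_1,v_4], [v_1,v_5], [v_2,v_4], [v_2,v_5], [v_3,v_5], [v_4,v_5]
  2-simplices (6): [v_0,v_1,v_4], [v_0,v_2,v_4], [v_0,v_2,v_5], [v_0,v_3,v_5], [v_1,v_3,v_5], [v_1,v_4,v_5]

giving chain groups C_0 ≅ Z^6, C_1 ≅ Z^12, C_2 ≅ Z^6.

∂_1: C_1 → C_0 is given by ∂[p,q] = [q] − [p]. For instance
  ∂[v_0,v_4] = [v_4] − [v_0].
This gives a 6×12 integer matrix of rank 5; reducing to Smith normal form yields diagonal entries (1,1,1,1,1).

∂_2: C_2 → C_1 sends each 2-simplex [p,q,r] to [q,r] − [p,r] + [p,q]. For instance
  ∂[v_0,v_1,v_4] = [v_1,v_4] − [v_0,v_4] + [v_0,v_1],
  ∂[v_0,v_2,v_4] = [v_2,v_4] − [v_0,v_4] + [v_0,v_2].
The 12×6 boundary matrix has rank 6 and Smith normal form diag(1,1,1,1,1,1).

Reading off H_k = ker ∂_k / im ∂_{k+1}:

  H_0: rank C_0 − rank ∂_1 = 6 − 5 = 1, and the invariant factors of ∂_1 are all 1, so H_0 ≅ Z.
  H_1: rank ker ∂_1 − rank ∂_2 = (12 − 5) − 6 = 1, and the invariant factors of ∂_2 are all 1, so H_1 ≅ Z.
  H_2: rank ker ∂_2 − rank ∂_3 = (6 − 6) − 0 = 0, and there is no ∂_3, so H_2 ≅ 0.

(K is a triangulation of the cylinder S^1 x I.)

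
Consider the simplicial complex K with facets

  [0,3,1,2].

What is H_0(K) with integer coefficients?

Take the total order 0 < 1 < 2 < 3 on the vertex set. Then K (dimension 3) consists of the simplices:

  0-simplices (4): [0], [1], [2], [3]
  1-simplices (6): [0,1], [0,2], [0,3], [1,2], [1,3], [2,3]
  2-simplices (4): [0,1,2], [0,1,3], [0,2,3], [1,2,3]
  3-simplices (1): [0,1,2,3]

so the chain groups are C_0 ≅ Z^4, C_1 ≅ Z^6, C_2 ≅ Z^4, C_3 ≅ Z^1.

The boundary map ∂_1: C_1 → C_0 maps an edge to its endpoints' difference, ∂[p,q] = q − p.
The resulting 4×6 matrix has rank 3, and its Smith normal form has invariant factors (1,1,1).

∂_2: C_2 → C_1 maps a triangle to the signed sum of its edges. For instance
  ∂[1,2,3] = [2,3] − [1,3] + [1,2],
  ∂[0,1,2] = [1,2] − [0,2] + [0,1].
The 6×4 boundary matrix has rank 3 and Smith normal form diag(1,1,1).

The boundary map ∂_3: C_3 → C_2 sends each 3-simplex σ to the alternating sum Σ_i (−1)^i (σ with its i-th vertex removed). For instance
  ∂[0,1,2,3] = [1,2,3] − [0,2,3] + [0,1,3] − [0,1,2].
The 4×1 boundary matrix has rank 1 and Smith normal form diag(1).

From H_k ≅ ker(∂_k) / im(∂_{k+1}) we obtain:

  H_0: rank C_0 − rank ∂_1 = 4 − 3 = 1, and the invariant factors of ∂_1 are all 1, so H_0 ≅ Z.

H_0 ≅ Z.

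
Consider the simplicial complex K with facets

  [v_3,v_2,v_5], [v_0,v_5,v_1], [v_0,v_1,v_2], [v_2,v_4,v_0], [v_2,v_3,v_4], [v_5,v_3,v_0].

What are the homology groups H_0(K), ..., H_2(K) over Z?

H_0 = Z,  H_1 = Z,  H_2 = 0.

Take the total order v_0 < v_1 < v_2 < v_3 < v_4 < v_5 on the vertex set. Then K (dimension 2) consists of the simplices:

  0-simplices (6): [v_0], [v_1], [v_2], [v_3], [v_4], [v_5]
  1-simplices (12): [v_0,v_1], [v_0,v_2], [v_0,v_3], [v_0,v_4], [v_0,v_5], [v_1,v_2], [v_1,v_5], [v_2,v_3], [v_2,v_4], [v_2,v_5], [v_3,v_4], [v_3,v_5]
  2-simplices (6): [v_0,v_1,v_2], [v_0,v_1,v_5], [v_0,v_2,v_4], [v_0,v_3,v_5], [v_2,v_3,v_4], [v_2,v_3,v_5]

so the chain groups are C_0 ≅ Z^6, C_1 ≅ Z^12, C_2 ≅ Z^6.

Boundary ∂_1: C_1 → C_0 sends each edge [p,q] (with p < q) to q − p.
The resulting 6×12 matrix has rank 5, and its Smith normal form has invariant factors (1,1,1,1,1).

Boundary ∂_2: C_2 → C_1 acts by ∂[p,q,r] = [q,r] − [p,r] + [p,q]. For instance
  ∂[v_0,v_2,v_4] = [v_2,v_4] − [v_0,v_4] + [v_0,v_2],
  ∂[v_2,v_3,v_5] = [v_3,v_5] − [v_2,v_5] + [v_2,v_3].
The resulting 12×6 matrix has rank 6, and its Smith normal form has invariant factors (1,1,1,1,1,1).

Reading off H_k = ker ∂_k / im ∂_{k+1}:

  H_0: rank C_0 − rank ∂_1 = 6 − 5 = 1, and the invariant factors of ∂_1 are all 1, so H_0 = Z.
  H_1: rank ker ∂_1 − rank ∂_2 = (12 − 5) − 6 = 1, and the invariant factors of ∂_2 are all 1, so H_1 = Z.
  H_2: rank ker ∂_2 − rank ∂_3 = (6 − 6) − 0 = 0, and there is no ∂_3, so H_2 = 0.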